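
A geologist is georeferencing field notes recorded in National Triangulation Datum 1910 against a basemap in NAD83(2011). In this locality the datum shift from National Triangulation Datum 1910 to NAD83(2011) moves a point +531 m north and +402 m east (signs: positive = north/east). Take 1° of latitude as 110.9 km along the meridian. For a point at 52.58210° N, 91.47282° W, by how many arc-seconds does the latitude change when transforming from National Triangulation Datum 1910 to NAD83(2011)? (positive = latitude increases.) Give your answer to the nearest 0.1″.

Δφ = 17.2″

1° of latitude = 110.9 km, so Δφ = 531.0 / 110900 = 0.0047881° = 17.237″.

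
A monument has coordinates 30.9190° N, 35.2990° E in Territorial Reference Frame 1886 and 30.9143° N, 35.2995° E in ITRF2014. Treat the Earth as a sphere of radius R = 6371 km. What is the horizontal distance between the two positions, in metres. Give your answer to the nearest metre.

Δφ = 30.9143° − 30.9190° = -0.0047°; Δλ = 35.2995° − 35.2990° = +0.0005°.
1° along a meridian = πR/180 = 111195 m.
ΔN = Δφ × 111195 = -522.6 m; ΔE = Δλ × 111195 × cos(30.9190°) = +0.0005 × 111195 × 0.857895 = 47.7 m.
Distance = √(ΔE² + ΔN²) = √(47.7² + (-522.6)²) = 524.8 m.

525 m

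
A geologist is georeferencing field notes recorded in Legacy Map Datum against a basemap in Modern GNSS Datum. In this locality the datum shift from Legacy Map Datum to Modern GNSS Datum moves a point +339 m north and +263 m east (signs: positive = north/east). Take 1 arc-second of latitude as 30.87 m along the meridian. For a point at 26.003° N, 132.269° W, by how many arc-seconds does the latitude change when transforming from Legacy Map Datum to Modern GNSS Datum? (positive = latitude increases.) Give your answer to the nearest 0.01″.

1″ of latitude = 30.87 m, so Δφ = 339.0 / 30.87 = 10.982″.

Δφ = 10.98″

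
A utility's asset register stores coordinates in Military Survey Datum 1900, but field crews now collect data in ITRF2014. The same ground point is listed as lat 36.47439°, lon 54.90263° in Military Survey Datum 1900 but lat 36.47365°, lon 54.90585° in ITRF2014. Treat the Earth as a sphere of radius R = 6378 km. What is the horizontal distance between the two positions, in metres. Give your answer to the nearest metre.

Δφ = 36.47365° − 36.47439° = -0.00074°; Δλ = 54.90585° − 54.90263° = +0.00322°.
1° along a meridian = πR/180 = 111317 m.
ΔN = Δφ × 111317 = -82.4 m; ΔE = Δλ × 111317 × cos(36.47439°) = +0.00322 × 111317 × 0.804123 = 288.2 m.
Distance = √(ΔE² + ΔN²) = √(288.2² + (-82.4)²) = 299.8 m.

300 m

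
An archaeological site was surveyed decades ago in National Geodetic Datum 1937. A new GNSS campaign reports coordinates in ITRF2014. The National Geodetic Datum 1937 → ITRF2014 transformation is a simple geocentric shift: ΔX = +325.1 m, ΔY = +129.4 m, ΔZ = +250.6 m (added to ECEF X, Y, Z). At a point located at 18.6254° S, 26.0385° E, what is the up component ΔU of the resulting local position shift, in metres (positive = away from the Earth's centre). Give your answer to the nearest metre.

The local up (radial) axis is (cos φ cos λ, cos φ sin λ, sin φ), giving ΔU = 276.804 + 53.828 − 80.036 = 250.60 m.

ΔU = 251 m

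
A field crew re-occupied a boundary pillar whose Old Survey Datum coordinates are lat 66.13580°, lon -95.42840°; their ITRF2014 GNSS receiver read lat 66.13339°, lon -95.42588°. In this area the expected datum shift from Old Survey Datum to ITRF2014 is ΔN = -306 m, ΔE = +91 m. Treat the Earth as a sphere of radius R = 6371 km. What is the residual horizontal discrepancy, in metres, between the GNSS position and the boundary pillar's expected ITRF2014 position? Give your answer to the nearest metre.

Observed coordinate differences: Δφ = -0.00241°, Δλ = +0.00252°.
Converting to metres (1° lat = 111195 m, cos φ = 0.404570): observed ΔN = -268.0 m, observed ΔE = 113.4 m.
Subtracting the expected shift leaves a residual of -268.0 − (-306) = 38.0 m north and 113.4 − (91) = 22.4 m east.
Residual distance = √(38.0² + 22.4²) = 44.1 m.

44 m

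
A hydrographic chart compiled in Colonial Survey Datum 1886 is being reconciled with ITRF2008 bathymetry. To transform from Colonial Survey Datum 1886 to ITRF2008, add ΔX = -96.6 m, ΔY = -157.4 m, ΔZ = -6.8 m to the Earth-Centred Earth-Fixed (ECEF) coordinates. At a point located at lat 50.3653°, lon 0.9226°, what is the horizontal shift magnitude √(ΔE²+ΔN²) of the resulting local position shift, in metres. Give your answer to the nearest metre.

172 m

At φ = 50.3653°, λ = 0.9226°: sin φ = 0.770127, cos φ = 0.637891, sin λ = 0.016102, cos λ = 0.999870.
ΔE = −sin λ·ΔX + cos λ·ΔY = −(0.016102)·(-96.6) + (0.999870)·(-157.4) = -155.82 m.
ΔN = −sin φ cos λ·ΔX − sin φ sin λ·ΔY + cos φ·ΔZ = −(0.770127)(0.999870)(-96.6) − (0.770127)(0.016102)(-157.4) + (0.637891)(-6.8) = 72.00 m.
Horizontal magnitude = √(ΔE² + ΔN²) = √((-155.82)² + 72.00²) = 171.65 m.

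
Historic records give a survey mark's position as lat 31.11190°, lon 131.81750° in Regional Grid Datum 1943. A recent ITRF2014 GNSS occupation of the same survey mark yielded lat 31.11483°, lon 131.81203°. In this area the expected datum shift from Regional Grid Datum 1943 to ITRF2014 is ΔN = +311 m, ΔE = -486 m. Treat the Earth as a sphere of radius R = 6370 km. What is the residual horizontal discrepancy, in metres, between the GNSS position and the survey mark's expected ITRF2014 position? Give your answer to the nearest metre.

38 m

Observed coordinate differences: Δφ = +0.00293°, Δλ = -0.00547°.
Converting to metres (1° lat = 111177 m, cos φ = 0.856160): observed ΔN = 325.7 m, observed ΔE = -520.7 m.
Subtracting the expected shift leaves a residual of 325.7 − (311) = 14.7 m north and -520.7 − (-486) = -34.7 m east.
Residual distance = √(14.7² + (-34.7)²) = 37.7 m.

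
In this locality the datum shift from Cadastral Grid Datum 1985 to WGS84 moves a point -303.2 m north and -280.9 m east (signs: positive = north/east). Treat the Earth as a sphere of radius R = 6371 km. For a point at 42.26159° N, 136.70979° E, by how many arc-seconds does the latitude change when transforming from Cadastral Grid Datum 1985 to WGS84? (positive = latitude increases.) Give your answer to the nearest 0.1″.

Δφ = -9.8″

On a sphere of radius R, 1 rad of latitude = R, so Δφ = ΔN / R = -303.2 / 6371000 = -4.7591e-05 rad = -9.816″.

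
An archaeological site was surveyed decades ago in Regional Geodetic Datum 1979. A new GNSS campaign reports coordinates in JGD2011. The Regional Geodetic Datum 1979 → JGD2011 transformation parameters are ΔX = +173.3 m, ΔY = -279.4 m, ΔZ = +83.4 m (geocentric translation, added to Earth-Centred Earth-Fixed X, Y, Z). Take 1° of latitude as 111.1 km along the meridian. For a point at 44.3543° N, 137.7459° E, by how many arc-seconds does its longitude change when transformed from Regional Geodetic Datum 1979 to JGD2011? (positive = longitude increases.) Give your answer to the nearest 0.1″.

sin φ = 0.699093, cos φ = 0.715031, sin λ = 0.672420, cos λ = -0.740170.
East component: ΔE = −sin λ·ΔX + cos λ·ΔY = −(0.672420)(173.3) + (-0.740170)(-279.4) = 90.27 m.
1° of latitude spans 111100 m; at latitude φ, 1° of longitude spans that × cos φ = 79439.9 m, so Δλ = 90.27 / 79439.9 × 3600 = 4.091″.

Δλ = 4.1″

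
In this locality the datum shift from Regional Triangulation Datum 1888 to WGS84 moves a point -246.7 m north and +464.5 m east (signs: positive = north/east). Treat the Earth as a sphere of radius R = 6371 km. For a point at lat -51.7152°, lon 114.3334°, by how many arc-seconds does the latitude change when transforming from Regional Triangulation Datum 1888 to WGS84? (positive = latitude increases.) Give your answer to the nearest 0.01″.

On a sphere of radius R, 1 rad of latitude = R, so Δφ = ΔN / R = -246.7 / 6371000 = -3.8722e-05 rad = -7.987″.

Δφ = -7.99″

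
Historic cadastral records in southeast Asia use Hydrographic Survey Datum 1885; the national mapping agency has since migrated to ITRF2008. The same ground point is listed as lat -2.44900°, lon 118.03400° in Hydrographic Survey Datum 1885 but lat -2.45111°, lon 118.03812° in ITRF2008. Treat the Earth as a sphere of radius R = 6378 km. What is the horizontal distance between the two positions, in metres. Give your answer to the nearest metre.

515 m

Δφ = -2.45111° − -2.44900° = -0.00211°; Δλ = 118.03812° − 118.03400° = +0.00412°.
1° along a meridian = πR/180 = 111317 m.
ΔN = Δφ × 111317 = -234.9 m; ΔE = Δλ × 111317 × cos(-2.44900°) = +0.00412 × 111317 × 0.999087 = 458.2 m.
Distance = √(ΔE² + ΔN²) = √(458.2² + (-234.9)²) = 514.9 m.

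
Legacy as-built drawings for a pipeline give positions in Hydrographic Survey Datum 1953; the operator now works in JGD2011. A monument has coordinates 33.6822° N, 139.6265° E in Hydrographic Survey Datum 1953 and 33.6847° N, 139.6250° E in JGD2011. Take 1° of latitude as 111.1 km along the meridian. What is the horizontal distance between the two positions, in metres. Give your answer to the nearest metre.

Δφ = 33.6847° − 33.6822° = +0.0025°; Δλ = 139.6250° − 139.6265° = -0.0015°.
ΔN = Δφ × 111100 = 277.7 m; ΔE = Δλ × 111100 × cos(33.6822°) = -0.0015 × 111100 × 0.832126 = -138.7 m.
Distance = √(ΔE² + ΔN²) = √((-138.7)² + 277.7²) = 310.4 m.

310 m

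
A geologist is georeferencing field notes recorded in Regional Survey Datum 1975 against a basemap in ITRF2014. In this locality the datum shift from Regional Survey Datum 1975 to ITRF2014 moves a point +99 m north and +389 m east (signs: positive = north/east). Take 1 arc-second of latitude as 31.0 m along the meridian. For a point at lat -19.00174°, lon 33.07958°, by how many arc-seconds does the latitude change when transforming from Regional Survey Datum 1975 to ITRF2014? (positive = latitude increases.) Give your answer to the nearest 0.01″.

Δφ = 3.19″

1″ of latitude = 31.00 m, so Δφ = 99.0 / 31.00 = 3.194″.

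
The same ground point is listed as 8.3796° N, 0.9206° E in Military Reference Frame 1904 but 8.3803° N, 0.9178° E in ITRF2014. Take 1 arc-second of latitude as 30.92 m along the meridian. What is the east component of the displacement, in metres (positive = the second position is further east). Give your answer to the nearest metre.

Δφ = 8.3803° − 8.3796° = +0.0007°; Δλ = 0.9178° − 0.9206° = -0.0028°.
1° of latitude = 3600 × 30.92 = 111312 m.
ΔN = Δφ × 111312 = 77.9 m; ΔE = Δλ × 111312 × cos(8.3796°) = -0.0028 × 111312 × 0.989324 = -308.3 m.

ΔE = -308 m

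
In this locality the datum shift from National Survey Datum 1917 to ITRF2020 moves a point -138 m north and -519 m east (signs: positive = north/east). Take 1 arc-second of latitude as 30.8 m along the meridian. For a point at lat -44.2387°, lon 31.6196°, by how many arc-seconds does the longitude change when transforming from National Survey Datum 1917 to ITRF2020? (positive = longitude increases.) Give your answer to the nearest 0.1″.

Δλ = -23.5″

At latitude -44.2387°, cos φ = 0.716440.
1″ of longitude at this latitude = 30.80 × cos φ = 22.0663 m, so Δλ = -519.0 / 22.0663 = -23.520″.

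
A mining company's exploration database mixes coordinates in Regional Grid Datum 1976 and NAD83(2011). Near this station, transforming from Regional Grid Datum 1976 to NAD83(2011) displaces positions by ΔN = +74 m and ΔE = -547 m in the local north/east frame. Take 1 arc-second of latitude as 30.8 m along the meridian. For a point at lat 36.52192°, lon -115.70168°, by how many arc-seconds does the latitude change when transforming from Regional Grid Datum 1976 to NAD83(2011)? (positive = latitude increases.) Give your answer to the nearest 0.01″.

1″ of latitude = 30.80 m, so Δφ = 74.0 / 30.80 = 2.403″.

Δφ = 2.40″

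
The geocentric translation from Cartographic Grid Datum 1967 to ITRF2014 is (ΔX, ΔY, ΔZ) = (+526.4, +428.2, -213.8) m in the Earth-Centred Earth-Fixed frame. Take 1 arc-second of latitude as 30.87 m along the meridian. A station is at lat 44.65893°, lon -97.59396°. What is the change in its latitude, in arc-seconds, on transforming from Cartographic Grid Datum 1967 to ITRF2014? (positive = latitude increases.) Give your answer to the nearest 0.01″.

sin φ = 0.702885, cos φ = 0.711303, sin λ = -0.991229, cos λ = -0.132152.
North component: ΔN = −sin φ cos λ·ΔX − sin φ sin λ·ΔY + cos φ·ΔZ = −(0.702885)(-0.132152)(526.4) − (0.702885)(-0.991229)(428.2) + (0.711303)(-213.8) = 195.15 m.
1° of latitude spans 3600 × 30.87 = 111132 m, so Δφ = 195.15 / 111132 × 3600 = 6.322″.

Δφ = 6.32″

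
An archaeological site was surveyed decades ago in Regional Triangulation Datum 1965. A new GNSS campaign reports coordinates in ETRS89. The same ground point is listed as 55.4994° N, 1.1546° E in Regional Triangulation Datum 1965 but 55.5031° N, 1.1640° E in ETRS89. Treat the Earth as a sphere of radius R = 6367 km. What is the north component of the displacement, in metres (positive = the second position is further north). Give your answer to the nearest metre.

ΔN = 411 m

Δφ = 55.5031° − 55.4994° = +0.0037°; Δλ = 1.1640° − 1.1546° = +0.0094°.
1° along a meridian = πR/180 = 111125 m.
ΔN = Δφ × 111125 = 411.2 m; ΔE = Δλ × 111125 × cos(55.4994°) = +0.0094 × 111125 × 0.566415 = 591.7 m.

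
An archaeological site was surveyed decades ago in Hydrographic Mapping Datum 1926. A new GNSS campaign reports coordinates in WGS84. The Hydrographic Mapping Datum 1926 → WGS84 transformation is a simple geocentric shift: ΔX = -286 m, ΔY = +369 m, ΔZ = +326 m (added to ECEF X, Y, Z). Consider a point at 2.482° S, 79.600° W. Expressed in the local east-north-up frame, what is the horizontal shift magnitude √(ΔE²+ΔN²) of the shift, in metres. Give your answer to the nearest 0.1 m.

375.2 m

The local east axis at (φ, λ) is (−sin λ, cos λ, 0), so ΔE = −sin(-79.600°)·(-286) + cos(-79.600°)·369 = -214.69 m.
The local north axis is (−sin φ cos λ, −sin φ sin λ, cos φ), giving ΔN = -2.236 − 15.717 + 325.694 = 307.74 m.
Horizontal magnitude = √(ΔE² + ΔN²) = √((-214.69)² + 307.74²) = 375.23 m.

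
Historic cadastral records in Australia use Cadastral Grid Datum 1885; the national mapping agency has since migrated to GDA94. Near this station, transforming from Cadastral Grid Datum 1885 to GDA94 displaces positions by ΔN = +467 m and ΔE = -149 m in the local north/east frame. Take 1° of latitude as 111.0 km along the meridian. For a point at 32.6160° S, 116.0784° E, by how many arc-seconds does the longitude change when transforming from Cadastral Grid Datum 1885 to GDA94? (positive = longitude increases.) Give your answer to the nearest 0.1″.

At latitude -32.6160°, cos φ = 0.842302.
1° of longitude at this latitude = 111.0 × cos φ = 93.50 km, so Δλ = -149.0 / 93495.5 = -0.0015937° = -5.737″.

Δλ = -5.7″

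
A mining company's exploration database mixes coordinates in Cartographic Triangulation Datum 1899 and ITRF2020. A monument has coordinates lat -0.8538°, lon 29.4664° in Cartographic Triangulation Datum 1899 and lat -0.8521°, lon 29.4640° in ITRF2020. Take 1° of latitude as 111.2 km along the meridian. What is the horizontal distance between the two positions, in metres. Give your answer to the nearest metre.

Δφ = -0.8521° − -0.8538° = +0.0017°; Δλ = 29.4640° − 29.4664° = -0.0024°.
ΔN = Δφ × 111200 = 189.0 m; ΔE = Δλ × 111200 × cos(-0.8538°) = -0.0024 × 111200 × 0.999889 = -266.9 m.
Distance = √(ΔE² + ΔN²) = √((-266.9)² + 189.0²) = 327.0 m.

327 m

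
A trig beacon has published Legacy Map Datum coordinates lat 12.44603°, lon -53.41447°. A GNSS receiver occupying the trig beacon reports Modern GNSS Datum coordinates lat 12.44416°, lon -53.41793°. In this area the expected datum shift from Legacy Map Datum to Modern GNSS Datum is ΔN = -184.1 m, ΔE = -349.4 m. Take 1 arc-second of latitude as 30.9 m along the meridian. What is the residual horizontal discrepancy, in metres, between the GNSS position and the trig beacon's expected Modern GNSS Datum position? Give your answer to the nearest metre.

36 m

Observed coordinate differences: Δφ = -0.00187°, Δλ = -0.00346°.
Converting to metres (1° lat = 111240 m, cos φ = 0.976499): observed ΔN = -208.0 m, observed ΔE = -375.8 m.
Subtracting the expected shift leaves a residual of -208.0 − (-184.1) = -23.9 m north and -375.8 − (-349.4) = -26.4 m east.
Residual distance = √((-23.9)² + (-26.4)²) = 35.7 m.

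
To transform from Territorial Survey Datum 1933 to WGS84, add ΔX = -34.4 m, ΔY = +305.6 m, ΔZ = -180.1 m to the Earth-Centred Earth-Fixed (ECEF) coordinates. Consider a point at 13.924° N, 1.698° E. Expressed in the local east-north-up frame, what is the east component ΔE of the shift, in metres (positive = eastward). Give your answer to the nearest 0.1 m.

ΔE = 306.5 m

At φ = 13.924°, λ = 1.698°: sin φ = 0.240635, cos φ = 0.970616, sin λ = 0.029631, cos λ = 0.999561.
ΔE = −sin λ·ΔX + cos λ·ΔY = −(0.029631)·(-34.4) + (0.999561)·(305.6) = 306.49 m.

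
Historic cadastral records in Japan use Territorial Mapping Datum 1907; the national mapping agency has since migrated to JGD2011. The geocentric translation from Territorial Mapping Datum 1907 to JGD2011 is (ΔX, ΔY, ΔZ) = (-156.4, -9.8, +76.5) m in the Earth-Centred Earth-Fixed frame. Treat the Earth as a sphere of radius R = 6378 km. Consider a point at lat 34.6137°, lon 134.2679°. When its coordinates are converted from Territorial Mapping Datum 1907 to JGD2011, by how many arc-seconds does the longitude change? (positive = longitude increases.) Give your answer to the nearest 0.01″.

Δλ = 4.67″

sin φ = 0.568041, cos φ = 0.823001, sin λ = 0.716084, cos λ = -0.698014.
East component: ΔE = −sin λ·ΔX + cos λ·ΔY = −(0.716084)(-156.4) + (-0.698014)(-9.8) = 118.84 m.
1° of latitude spans πR/180 = 111317 m; at latitude φ, 1° of longitude spans that × cos φ = 91614.0 m, so Δλ = 118.84 / 91614.0 × 3600 = 4.670″.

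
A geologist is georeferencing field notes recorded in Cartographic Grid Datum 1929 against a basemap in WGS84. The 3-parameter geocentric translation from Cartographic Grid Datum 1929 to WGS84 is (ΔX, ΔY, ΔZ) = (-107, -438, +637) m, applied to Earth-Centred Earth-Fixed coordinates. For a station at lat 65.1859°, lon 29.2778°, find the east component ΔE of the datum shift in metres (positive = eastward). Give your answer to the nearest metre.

ΔE = -330 m

The local east axis at (φ, λ) is (−sin λ, cos λ, 0), so ΔE = −sin(29.2778°)·(-107) + cos(29.2778°)·(-438) = -329.72 m.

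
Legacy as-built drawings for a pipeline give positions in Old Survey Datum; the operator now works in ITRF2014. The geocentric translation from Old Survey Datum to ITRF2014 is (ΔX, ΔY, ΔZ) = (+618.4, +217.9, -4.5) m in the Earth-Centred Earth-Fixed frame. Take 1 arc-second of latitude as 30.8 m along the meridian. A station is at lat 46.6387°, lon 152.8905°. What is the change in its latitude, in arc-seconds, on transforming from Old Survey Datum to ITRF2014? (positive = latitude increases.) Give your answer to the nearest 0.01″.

Δφ = 10.55″

sin φ = 0.727039, cos φ = 0.686597, sin λ = 0.455693, cos λ = -0.890137.
North component: ΔN = −sin φ cos λ·ΔX − sin φ sin λ·ΔY + cos φ·ΔZ = −(0.727039)(-0.890137)(618.4) − (0.727039)(0.455693)(217.9) + (0.686597)(-4.5) = 324.93 m.
1° of latitude spans 3600 × 30.80 = 110880 m, so Δφ = 324.93 / 110880 × 3600 = 10.550″.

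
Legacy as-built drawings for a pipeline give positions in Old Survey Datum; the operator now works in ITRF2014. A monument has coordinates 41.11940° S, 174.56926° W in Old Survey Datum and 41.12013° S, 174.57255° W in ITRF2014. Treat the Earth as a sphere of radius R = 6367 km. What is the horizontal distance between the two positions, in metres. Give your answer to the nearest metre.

Δφ = -41.12013° − -41.11940° = -0.00073°; Δλ = -174.57255° − -174.56926° = -0.00329°.
1° along a meridian = πR/180 = 111125 m.
ΔN = Δφ × 111125 = -81.1 m; ΔE = Δλ × 111125 × cos(-41.11940°) = -0.00329 × 111125 × 0.753341 = -275.4 m.
Distance = √(ΔE² + ΔN²) = √((-275.4)² + (-81.1)²) = 287.1 m.

287 m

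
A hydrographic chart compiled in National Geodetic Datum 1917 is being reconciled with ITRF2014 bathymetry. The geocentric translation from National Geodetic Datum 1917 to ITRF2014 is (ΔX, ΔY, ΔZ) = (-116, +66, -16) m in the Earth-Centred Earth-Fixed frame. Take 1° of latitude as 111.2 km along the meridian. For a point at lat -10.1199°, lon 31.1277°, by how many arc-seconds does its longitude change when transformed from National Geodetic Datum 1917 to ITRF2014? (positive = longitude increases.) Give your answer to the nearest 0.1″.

sin φ = -0.175709, cos φ = 0.984442, sin λ = 0.516947, cos λ = 0.856017.
East component: ΔE = −sin λ·ΔX + cos λ·ΔY = −(0.516947)(-116) + (0.856017)(66) = 116.46 m.
1° of latitude spans 111200 m; at latitude φ, 1° of longitude spans that × cos φ = 109470.0 m, so Δλ = 116.46 / 109470.0 × 3600 = 3.830″.

Δλ = 3.8″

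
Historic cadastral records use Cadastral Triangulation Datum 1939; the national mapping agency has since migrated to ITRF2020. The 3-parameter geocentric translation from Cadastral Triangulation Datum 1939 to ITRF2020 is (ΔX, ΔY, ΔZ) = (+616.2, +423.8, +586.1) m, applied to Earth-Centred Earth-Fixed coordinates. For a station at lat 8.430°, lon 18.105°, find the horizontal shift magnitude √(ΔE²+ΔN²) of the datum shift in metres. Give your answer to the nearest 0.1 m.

519.5 m

At φ = 8.430°, λ = 18.105°: sin φ = 0.146601, cos φ = 0.989196, sin λ = 0.310759, cos λ = 0.950489.
ΔE = −sin λ·ΔX + cos λ·ΔY = −(0.310759)·(616.2) + (0.950489)·(423.8) = 211.33 m.
ΔN = −sin φ cos λ·ΔX − sin φ sin λ·ΔY + cos φ·ΔZ = −(0.146601)(0.950489)(616.2) − (0.146601)(0.310759)(423.8) + (0.989196)(586.1) = 474.60 m.
Horizontal magnitude = √(ΔE² + ΔN²) = √(211.33² + 474.60²) = 519.52 m.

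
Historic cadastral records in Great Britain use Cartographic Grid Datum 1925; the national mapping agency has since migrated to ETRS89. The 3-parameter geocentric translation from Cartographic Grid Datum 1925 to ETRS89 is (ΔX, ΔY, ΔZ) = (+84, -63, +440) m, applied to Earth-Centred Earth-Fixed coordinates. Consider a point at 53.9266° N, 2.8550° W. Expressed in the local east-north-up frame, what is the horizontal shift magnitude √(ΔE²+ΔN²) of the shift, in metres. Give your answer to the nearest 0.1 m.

At φ = 53.9266°, λ = -2.8550°: sin φ = 0.808263, cos φ = 0.588821, sin λ = -0.049809, cos λ = 0.998759.
ΔE = −sin λ·ΔX + cos λ·ΔY = −(-0.049809)·(84) + (0.998759)·(-63) = -58.74 m.
ΔN = −sin φ cos λ·ΔX − sin φ sin λ·ΔY + cos φ·ΔZ = −(0.808263)(0.998759)(84) − (0.808263)(-0.049809)(-63) + (0.588821)(440) = 188.74 m.
Horizontal magnitude = √(ΔE² + ΔN²) = √((-58.74)² + 188.74²) = 197.66 m.

197.7 m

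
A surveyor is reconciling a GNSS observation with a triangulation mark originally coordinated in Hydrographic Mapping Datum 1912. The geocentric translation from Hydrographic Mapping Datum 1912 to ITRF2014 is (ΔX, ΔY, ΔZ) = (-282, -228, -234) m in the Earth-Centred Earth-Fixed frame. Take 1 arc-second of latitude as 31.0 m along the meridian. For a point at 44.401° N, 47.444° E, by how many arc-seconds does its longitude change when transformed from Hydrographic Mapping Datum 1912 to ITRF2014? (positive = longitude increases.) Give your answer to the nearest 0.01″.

sin φ = 0.699676, cos φ = 0.714460, sin λ = 0.736617, cos λ = 0.676310.
East component: ΔE = −sin λ·ΔX + cos λ·ΔY = −(0.736617)(-282) + (0.676310)(-228) = 53.53 m.
1° of latitude spans 3600 × 31.00 = 111600 m; at latitude φ, 1° of longitude spans that × cos φ = 79733.8 m, so Δλ = 53.53 / 79733.8 × 3600 = 2.417″.

Δλ = 2.42″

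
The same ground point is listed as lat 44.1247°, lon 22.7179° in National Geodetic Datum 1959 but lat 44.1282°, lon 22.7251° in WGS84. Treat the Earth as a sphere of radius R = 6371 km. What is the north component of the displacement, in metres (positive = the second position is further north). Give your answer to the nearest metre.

Δφ = 44.1282° − 44.1247° = +0.0035°; Δλ = 22.7251° − 22.7179° = +0.0072°.
1° along a meridian = πR/180 = 111195 m.
ΔN = Δφ × 111195 = 389.2 m; ΔE = Δλ × 111195 × cos(44.1247°) = +0.0072 × 111195 × 0.717826 = 574.7 m.

ΔN = 389 m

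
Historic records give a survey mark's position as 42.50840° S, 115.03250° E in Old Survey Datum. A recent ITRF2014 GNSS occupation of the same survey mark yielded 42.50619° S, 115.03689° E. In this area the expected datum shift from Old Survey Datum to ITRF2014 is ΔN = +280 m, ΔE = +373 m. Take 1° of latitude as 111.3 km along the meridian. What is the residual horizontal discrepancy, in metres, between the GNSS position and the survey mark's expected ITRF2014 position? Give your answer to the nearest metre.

Observed coordinate differences: Δφ = +0.00221°, Δλ = +0.00439°.
Converting to metres (1° lat = 111300 m, cos φ = 0.737178): observed ΔN = 246.0 m, observed ΔE = 360.2 m.
Subtracting the expected shift leaves a residual of 246.0 − (280) = -34.0 m north and 360.2 − (373) = -12.8 m east.
Residual distance = √((-34.0)² + (-12.8)²) = 36.4 m.

36 m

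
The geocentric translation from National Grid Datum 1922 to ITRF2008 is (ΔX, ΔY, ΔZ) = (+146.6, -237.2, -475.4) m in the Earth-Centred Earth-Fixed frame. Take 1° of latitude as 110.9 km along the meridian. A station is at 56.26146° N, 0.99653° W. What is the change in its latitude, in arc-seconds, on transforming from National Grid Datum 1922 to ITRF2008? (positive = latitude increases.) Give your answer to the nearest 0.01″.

Δφ = -12.64″

sin φ = 0.831581, cos φ = 0.555404, sin λ = -0.017392, cos λ = 0.999849.
North component: ΔN = −sin φ cos λ·ΔX − sin φ sin λ·ΔY + cos φ·ΔZ = −(0.831581)(0.999849)(146.6) − (0.831581)(-0.017392)(-237.2) + (0.555404)(-475.4) = -389.36 m.
1° of latitude spans 110900 m, so Δφ = -389.36 / 110900 × 3600 = -12.639″.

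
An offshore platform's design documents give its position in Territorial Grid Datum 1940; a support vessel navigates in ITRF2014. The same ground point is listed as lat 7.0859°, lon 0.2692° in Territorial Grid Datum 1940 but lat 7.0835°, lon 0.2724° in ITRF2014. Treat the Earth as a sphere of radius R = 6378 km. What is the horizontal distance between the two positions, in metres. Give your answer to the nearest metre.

443 m

Δφ = 7.0835° − 7.0859° = -0.0024°; Δλ = 0.2724° − 0.2692° = +0.0032°.
1° along a meridian = πR/180 = 111317 m.
ΔN = Δφ × 111317 = -267.2 m; ΔE = Δλ × 111317 × cos(7.0859°) = +0.0032 × 111317 × 0.992362 = 353.5 m.
Distance = √(ΔE² + ΔN²) = √(353.5² + (-267.2)²) = 443.1 m.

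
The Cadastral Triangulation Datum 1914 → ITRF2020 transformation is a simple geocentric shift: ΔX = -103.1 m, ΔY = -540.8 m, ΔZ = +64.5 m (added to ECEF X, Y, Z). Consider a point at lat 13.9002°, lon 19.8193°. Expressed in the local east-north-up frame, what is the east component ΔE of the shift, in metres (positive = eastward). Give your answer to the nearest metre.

The local east axis at (φ, λ) is (−sin λ, cos λ, 0), so ΔE = −sin(19.8193°)·(-103.1) + cos(19.8193°)·(-540.8) = -473.81 m.

ΔE = -474 m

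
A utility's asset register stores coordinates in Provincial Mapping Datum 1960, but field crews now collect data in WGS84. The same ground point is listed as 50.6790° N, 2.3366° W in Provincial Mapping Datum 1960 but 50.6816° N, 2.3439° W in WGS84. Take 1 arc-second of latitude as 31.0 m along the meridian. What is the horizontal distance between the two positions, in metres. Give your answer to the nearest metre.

592 m

Δφ = 50.6816° − 50.6790° = +0.0026°; Δλ = -2.3439° − -2.3366° = -0.0073°.
1° of latitude = 3600 × 31.00 = 111600 m.
ΔN = Δφ × 111600 = 290.2 m; ΔE = Δλ × 111600 × cos(50.6790°) = -0.0073 × 111600 × 0.633664 = -516.2 m.
Distance = √(ΔE² + ΔN²) = √((-516.2)² + 290.2²) = 592.2 m.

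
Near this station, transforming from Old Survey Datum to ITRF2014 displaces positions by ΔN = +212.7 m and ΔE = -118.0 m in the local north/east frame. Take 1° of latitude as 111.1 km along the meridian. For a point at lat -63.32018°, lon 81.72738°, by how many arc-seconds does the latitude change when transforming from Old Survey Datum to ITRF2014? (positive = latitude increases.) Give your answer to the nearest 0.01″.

1° of latitude = 111.1 km, so Δφ = 212.7 / 111100 = 0.0019145° = 6.892″.

Δφ = 6.89″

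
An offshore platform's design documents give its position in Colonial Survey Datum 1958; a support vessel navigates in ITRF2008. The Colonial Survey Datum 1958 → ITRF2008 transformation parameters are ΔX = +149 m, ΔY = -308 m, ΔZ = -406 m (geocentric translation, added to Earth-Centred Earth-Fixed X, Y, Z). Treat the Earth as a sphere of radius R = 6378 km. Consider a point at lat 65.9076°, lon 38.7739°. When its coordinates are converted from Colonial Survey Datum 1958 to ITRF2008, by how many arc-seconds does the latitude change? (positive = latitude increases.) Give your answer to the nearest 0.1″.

Δφ = -3.1″

sin φ = 0.912888, cos φ = 0.408209, sin λ = 0.626249, cos λ = 0.779623.
North component: ΔN = −sin φ cos λ·ΔX − sin φ sin λ·ΔY + cos φ·ΔZ = −(0.912888)(0.779623)(149) − (0.912888)(0.626249)(-308) + (0.408209)(-406) = -95.70 m.
1° of latitude spans πR/180 = 111317 m, so Δφ = -95.70 / 111317 × 3600 = -3.095″.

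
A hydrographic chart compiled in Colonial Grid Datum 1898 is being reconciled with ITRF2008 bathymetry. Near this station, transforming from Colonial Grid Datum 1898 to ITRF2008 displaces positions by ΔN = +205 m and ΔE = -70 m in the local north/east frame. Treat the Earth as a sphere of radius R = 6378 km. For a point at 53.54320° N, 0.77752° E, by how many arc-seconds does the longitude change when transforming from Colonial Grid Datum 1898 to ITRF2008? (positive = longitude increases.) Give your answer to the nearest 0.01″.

Δλ = -3.81″

At latitude 53.54320°, cos φ = 0.594217.
One radian of longitude at latitude φ spans R cos φ, so Δλ = ΔE / (R cos φ) = -70.0 / (6378000 × 0.594217) = -1.8470e-05 rad = -3.810″.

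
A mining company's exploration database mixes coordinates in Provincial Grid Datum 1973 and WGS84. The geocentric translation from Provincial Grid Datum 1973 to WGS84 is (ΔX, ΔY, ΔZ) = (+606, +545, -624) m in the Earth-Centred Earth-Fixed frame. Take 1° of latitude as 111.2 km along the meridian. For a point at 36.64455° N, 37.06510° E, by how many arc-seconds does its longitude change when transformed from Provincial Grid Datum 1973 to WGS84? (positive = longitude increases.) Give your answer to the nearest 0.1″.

Δλ = 2.8″

sin φ = 0.596849, cos φ = 0.802354, sin λ = 0.602722, cos λ = 0.797951.
East component: ΔE = −sin λ·ΔX + cos λ·ΔY = −(0.602722)(606) + (0.797951)(545) = 69.63 m.
1° of latitude spans 111200 m; at latitude φ, 1° of longitude spans that × cos φ = 89221.7 m, so Δλ = 69.63 / 89221.7 × 3600 = 2.810″.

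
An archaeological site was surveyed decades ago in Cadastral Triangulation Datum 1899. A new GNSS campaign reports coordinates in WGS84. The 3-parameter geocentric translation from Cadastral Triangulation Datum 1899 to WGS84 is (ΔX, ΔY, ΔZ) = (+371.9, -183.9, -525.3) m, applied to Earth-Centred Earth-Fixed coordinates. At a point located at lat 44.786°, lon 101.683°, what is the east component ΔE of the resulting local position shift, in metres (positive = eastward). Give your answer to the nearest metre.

ΔE = -327 m

The local east axis at (φ, λ) is (−sin λ, cos λ, 0), so ΔE = −sin(101.683°)·371.9 + cos(101.683°)·(-183.9) = -326.96 m.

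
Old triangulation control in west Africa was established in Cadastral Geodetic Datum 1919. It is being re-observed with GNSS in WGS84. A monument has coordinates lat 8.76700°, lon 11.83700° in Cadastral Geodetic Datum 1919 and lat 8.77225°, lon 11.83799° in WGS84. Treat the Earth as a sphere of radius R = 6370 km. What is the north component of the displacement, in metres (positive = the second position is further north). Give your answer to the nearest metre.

ΔN = 584 m

Δφ = 8.77225° − 8.76700° = +0.00525°; Δλ = 11.83799° − 11.83700° = +0.00099°.
1° along a meridian = πR/180 = 111177 m.
ΔN = Δφ × 111177 = 583.7 m; ΔE = Δλ × 111177 × cos(8.76700°) = +0.00099 × 111177 × 0.988316 = 108.8 m.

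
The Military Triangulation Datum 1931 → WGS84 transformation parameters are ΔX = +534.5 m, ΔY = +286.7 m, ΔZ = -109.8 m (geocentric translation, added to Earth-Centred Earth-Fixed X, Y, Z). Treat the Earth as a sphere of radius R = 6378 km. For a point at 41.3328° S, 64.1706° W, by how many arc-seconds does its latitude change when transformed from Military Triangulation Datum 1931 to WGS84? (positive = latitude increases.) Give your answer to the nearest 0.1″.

sin φ = -0.660432, cos φ = 0.750886, sin λ = -0.900095, cos λ = 0.435693.
North component: ΔN = −sin φ cos λ·ΔX − sin φ sin λ·ΔY + cos φ·ΔZ = −(-0.660432)(0.435693)(534.5) − (-0.660432)(-0.900095)(286.7) + (0.750886)(-109.8) = -99.08 m.
1° of latitude spans πR/180 = 111317 m, so Δφ = -99.08 / 111317 × 3600 = -3.204″.

Δφ = -3.2″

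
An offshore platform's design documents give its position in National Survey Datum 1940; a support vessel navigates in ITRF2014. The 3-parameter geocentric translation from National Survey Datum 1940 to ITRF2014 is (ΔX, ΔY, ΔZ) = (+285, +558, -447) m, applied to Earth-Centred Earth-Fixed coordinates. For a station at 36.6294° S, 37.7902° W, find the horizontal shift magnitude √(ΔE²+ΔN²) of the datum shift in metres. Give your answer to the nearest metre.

750 m

At φ = -36.6294°, λ = -37.7902°: sin φ = -0.596637, cos φ = 0.802511, sin λ = -0.612772, cos λ = 0.790260.
ΔE = −sin λ·ΔX + cos λ·ΔY = −(-0.612772)·(285) + (0.790260)·(558) = 615.60 m.
ΔN = −sin φ cos λ·ΔX − sin φ sin λ·ΔY + cos φ·ΔZ = −(-0.596637)(0.790260)(285) − (-0.596637)(-0.612772)(558) + (0.802511)(-447) = -428.35 m.
Horizontal magnitude = √(ΔE² + ΔN²) = √(615.60² + (-428.35)²) = 749.97 m.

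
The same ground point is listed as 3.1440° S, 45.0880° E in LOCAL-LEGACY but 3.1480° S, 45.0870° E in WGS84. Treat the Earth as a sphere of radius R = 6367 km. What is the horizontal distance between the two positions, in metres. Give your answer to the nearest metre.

Δφ = -3.1480° − -3.1440° = -0.0040°; Δλ = 45.0870° − 45.0880° = -0.0010°.
1° along a meridian = πR/180 = 111125 m.
ΔN = Δφ × 111125 = -444.5 m; ΔE = Δλ × 111125 × cos(-3.1440°) = -0.0010 × 111125 × 0.998495 = -111.0 m.
Distance = √(ΔE² + ΔN²) = √((-111.0)² + (-444.5)²) = 458.1 m.

458 m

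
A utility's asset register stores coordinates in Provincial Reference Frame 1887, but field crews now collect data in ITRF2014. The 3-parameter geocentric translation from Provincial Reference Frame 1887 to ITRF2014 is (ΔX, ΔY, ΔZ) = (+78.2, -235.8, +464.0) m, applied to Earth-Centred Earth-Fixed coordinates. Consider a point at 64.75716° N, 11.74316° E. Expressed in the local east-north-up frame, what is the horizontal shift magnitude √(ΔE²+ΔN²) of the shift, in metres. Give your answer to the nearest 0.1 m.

The local east axis at (φ, λ) is (−sin λ, cos λ, 0), so ΔE = −sin(11.74316°)·78.2 + cos(11.74316°)·(-235.8) = -246.78 m.
The local north axis is (−sin φ cos λ, −sin φ sin λ, cos φ), giving ΔN = -69.252 + 43.408 + 197.875 = 172.03 m.
Horizontal magnitude = √(ΔE² + ΔN²) = √((-246.78)² + 172.03²) = 300.82 m.

300.8 m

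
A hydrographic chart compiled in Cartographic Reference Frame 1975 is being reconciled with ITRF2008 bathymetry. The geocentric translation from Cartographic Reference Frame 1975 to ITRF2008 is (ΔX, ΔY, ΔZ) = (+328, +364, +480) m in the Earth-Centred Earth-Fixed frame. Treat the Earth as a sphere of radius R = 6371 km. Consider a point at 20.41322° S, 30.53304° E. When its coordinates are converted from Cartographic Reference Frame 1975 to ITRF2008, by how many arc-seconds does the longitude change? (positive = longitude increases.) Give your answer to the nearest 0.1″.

Δλ = 5.1″

sin φ = -0.348788, cos φ = 0.937202, sin λ = 0.508035, cos λ = 0.861336.
East component: ΔE = −sin λ·ΔX + cos λ·ΔY = −(0.508035)(328) + (0.861336)(364) = 146.89 m.
1° of latitude spans πR/180 = 111195 m; at latitude φ, 1° of longitude spans that × cos φ = 104212.1 m, so Δλ = 146.89 / 104212.1 × 3600 = 5.074″.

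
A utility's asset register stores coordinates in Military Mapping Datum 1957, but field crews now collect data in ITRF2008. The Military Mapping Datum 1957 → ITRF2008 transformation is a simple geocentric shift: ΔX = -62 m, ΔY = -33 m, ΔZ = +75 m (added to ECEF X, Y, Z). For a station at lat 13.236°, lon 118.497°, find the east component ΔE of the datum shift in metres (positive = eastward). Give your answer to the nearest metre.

The local east axis at (φ, λ) is (−sin λ, cos λ, 0), so ΔE = −sin(118.497°)·(-62) + cos(118.497°)·(-33) = 70.23 m.

ΔE = 70 m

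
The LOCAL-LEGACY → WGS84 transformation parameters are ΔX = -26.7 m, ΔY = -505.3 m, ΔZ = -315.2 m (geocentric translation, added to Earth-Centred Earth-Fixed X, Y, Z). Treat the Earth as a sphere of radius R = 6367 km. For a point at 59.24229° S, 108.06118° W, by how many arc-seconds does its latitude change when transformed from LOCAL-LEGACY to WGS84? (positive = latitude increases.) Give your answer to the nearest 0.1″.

sin φ = -0.859338, cos φ = 0.511409, sin λ = -0.950726, cos λ = -0.310032.
North component: ΔN = −sin φ cos λ·ΔX − sin φ sin λ·ΔY + cos φ·ΔZ = −(-0.859338)(-0.310032)(-26.7) − (-0.859338)(-0.950726)(-505.3) + (0.511409)(-315.2) = 258.74 m.
1° of latitude spans πR/180 = 111125 m, so Δφ = 258.74 / 111125 × 3600 = 8.382″.

Δφ = 8.4″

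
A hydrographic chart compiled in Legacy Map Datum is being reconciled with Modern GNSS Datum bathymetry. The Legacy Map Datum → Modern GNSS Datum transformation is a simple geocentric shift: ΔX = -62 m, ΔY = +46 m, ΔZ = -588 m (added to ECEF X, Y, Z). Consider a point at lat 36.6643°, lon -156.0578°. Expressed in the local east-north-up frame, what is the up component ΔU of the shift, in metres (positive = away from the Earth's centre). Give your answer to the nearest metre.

ΔU = -321 m

At φ = 36.6643°, λ = -156.0578°: sin φ = 0.597125, cos φ = 0.802148, sin λ = -0.405815, cos λ = -0.913955.
ΔU = cos φ cos λ·ΔX + cos φ sin λ·ΔY + sin φ·ΔZ = (0.802148)(-0.913955)(-62) + (0.802148)(-0.405815)(46) + (0.597125)(-588) = -320.63 m.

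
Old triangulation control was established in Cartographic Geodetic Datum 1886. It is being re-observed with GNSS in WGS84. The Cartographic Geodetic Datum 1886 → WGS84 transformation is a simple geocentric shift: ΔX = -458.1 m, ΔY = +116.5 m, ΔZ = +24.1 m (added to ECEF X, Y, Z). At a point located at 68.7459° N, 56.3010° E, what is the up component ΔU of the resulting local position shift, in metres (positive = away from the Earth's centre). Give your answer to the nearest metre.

ΔU = -35 m

At φ = 68.7459°, λ = 56.3010°: sin φ = 0.931982, cos φ = 0.362505, sin λ = 0.831964, cos λ = 0.554830.
ΔU = cos φ cos λ·ΔX + cos φ sin λ·ΔY + sin φ·ΔZ = (0.362505)(0.554830)(-458.1) + (0.362505)(0.831964)(116.5) + (0.931982)(24.1) = -34.54 m.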